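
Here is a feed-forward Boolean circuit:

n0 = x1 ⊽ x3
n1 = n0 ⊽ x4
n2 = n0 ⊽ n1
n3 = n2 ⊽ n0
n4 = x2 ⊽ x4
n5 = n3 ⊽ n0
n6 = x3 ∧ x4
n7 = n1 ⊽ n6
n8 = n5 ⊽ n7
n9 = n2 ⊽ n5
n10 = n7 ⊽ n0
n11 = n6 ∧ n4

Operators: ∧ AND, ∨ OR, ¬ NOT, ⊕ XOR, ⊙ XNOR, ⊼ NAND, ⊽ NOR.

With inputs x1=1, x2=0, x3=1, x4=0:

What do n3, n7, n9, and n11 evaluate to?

n0 = x1 NOR x3 = 1 NOR 1 = 0
n1 = n0 NOR x4 = 0 NOR 0 = 1
n2 = n0 NOR n1 = 0 NOR 1 = 0
n3 = n2 NOR n0 = 0 NOR 0 = 1
n4 = x2 NOR x4 = 0 NOR 0 = 1
n5 = n3 NOR n0 = 1 NOR 0 = 0
n6 = x3 AND x4 = 1 AND 0 = 0
n7 = n1 NOR n6 = 1 NOR 0 = 0
n9 = n2 NOR n5 = 0 NOR 0 = 1
n11 = n6 AND n4 = 0 AND 1 = 0

n3 = 1, n7 = 0, n9 = 1, n11 = 0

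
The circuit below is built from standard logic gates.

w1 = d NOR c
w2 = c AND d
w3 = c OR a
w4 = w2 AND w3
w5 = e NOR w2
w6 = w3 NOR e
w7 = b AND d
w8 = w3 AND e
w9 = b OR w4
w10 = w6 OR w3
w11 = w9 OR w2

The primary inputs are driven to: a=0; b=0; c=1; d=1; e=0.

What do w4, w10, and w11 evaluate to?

w2 = c AND d = 1 AND 1 = 1
w3 = c OR a = 1 OR 0 = 1
w4 = w2 AND w3 = 1 AND 1 = 1
w6 = w3 NOR e = 1 NOR 0 = 0
w9 = b OR w4 = 0 OR 1 = 1
w10 = w6 OR w3 = 0 OR 1 = 1
w11 = w9 OR w2 = 1 OR 1 = 1

w4 = 1; w10 = 1; w11 = 1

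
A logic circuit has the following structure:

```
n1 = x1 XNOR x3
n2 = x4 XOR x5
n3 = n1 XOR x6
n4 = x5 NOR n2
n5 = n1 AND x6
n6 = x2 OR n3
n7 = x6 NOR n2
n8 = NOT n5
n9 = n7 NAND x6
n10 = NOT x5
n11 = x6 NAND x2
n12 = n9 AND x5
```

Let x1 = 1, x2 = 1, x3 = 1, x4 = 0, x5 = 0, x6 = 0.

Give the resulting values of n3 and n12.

n3 = 1, n12 = 0

n1 = x1 XNOR x3 = 1 XNOR 1 = 1
n2 = x4 XOR x5 = 0 XOR 0 = 0
n3 = n1 XOR x6 = 1 XOR 0 = 1
n7 = x6 NOR n2 = 0 NOR 0 = 1
n9 = n7 NAND x6 = 1 NAND 0 = 1
n12 = n9 AND x5 = 1 AND 0 = 0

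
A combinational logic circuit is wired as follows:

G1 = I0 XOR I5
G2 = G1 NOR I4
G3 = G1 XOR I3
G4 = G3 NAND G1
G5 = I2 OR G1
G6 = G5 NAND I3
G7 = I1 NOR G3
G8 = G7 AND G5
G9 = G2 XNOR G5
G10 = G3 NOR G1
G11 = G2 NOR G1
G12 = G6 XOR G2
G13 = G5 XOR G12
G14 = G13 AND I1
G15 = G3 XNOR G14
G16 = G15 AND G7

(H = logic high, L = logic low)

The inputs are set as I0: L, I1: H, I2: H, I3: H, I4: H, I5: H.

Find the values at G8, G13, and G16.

G8 = L; G13 = H; G16 = L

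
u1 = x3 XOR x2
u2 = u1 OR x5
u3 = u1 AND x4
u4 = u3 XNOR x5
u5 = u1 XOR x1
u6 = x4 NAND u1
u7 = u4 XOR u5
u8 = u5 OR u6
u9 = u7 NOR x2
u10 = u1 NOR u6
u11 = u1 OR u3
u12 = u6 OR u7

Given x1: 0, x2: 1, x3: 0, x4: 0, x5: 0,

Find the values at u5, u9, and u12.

u5 = 1; u9 = 0; u12 = 1

u1 = x3 XOR x2 = 0 XOR 1 = 1
u3 = u1 AND x4 = 1 AND 0 = 0
u4 = u3 XNOR x5 = 0 XNOR 0 = 1
u5 = u1 XOR x1 = 1 XOR 0 = 1
u6 = x4 NAND u1 = 0 NAND 1 = 1
u7 = u4 XOR u5 = 1 XOR 1 = 0
u9 = u7 NOR x2 = 0 NOR 1 = 0
u12 = u6 OR u7 = 1 OR 0 = 1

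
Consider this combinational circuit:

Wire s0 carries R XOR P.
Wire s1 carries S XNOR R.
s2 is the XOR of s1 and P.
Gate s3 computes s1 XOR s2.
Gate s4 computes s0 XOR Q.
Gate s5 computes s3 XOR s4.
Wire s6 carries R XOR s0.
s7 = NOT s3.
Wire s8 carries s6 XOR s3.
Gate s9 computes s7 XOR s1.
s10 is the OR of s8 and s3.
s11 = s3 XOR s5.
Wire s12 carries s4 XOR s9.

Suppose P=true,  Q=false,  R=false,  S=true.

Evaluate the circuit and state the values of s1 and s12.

s1 = false, s12 = true

s0 = R XOR P = false XOR true = true
s1 = S XNOR R = true XNOR false = false
s2 = s1 XOR P = false XOR true = true
s3 = s1 XOR s2 = false XOR true = true
s4 = s0 XOR Q = true XOR false = true
s7 = NOT s3 = NOT true = false
s9 = s7 XOR s1 = false XOR false = false
s12 = s4 XOR s9 = true XOR false = true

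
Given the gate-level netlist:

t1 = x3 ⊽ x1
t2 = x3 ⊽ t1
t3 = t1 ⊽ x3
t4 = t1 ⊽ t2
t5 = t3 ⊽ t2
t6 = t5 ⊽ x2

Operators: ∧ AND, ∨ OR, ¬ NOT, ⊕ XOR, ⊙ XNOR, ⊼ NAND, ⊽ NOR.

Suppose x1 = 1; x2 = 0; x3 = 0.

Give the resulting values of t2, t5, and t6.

t1 = x3 NOR x1 = 0 NOR 1 = 0
t2 = x3 NOR t1 = 0 NOR 0 = 1
t3 = t1 NOR x3 = 0 NOR 0 = 1
t5 = t3 NOR t2 = 1 NOR 1 = 0
t6 = t5 NOR x2 = 0 NOR 0 = 1

t2 = 1, t5 = 0, t6 = 1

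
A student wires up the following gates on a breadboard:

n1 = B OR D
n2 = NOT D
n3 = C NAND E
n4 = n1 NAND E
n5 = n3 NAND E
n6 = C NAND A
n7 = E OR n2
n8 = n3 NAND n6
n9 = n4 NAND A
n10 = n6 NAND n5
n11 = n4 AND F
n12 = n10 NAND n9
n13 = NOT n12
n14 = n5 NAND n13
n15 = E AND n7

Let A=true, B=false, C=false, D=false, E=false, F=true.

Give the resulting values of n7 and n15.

n7 = true, n15 = false

n2 = NOT D = NOT false = true
n7 = E OR n2 = false OR true = true
n15 = E AND n7 = false AND true = false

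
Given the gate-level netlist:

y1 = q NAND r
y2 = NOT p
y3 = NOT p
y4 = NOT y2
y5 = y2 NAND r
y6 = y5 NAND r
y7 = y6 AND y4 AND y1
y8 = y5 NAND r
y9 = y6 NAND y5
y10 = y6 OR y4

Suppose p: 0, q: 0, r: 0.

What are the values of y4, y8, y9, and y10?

y4 = 0; y8 = 1; y9 = 0; y10 = 1

y2 = NOT p = NOT 0 = 1
y4 = NOT y2 = NOT 1 = 0
y5 = y2 NAND r = 1 NAND 0 = 1
y6 = y5 NAND r = 1 NAND 0 = 1
y8 = y5 NAND r = 1 NAND 0 = 1
y9 = y6 NAND y5 = 1 NAND 1 = 0
y10 = y6 OR y4 = 1 OR 0 = 1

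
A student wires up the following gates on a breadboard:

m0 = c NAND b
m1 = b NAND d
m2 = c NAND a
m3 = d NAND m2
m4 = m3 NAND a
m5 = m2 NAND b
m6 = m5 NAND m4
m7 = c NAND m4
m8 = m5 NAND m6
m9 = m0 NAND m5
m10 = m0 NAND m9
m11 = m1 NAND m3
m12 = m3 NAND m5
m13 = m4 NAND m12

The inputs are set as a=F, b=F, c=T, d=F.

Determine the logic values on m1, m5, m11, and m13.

m1 = T  m5 = T  m11 = F  m13 = T

m1 = b NAND d = F NAND F = T
m2 = c NAND a = T NAND F = T
m3 = d NAND m2 = F NAND T = T
m4 = m3 NAND a = T NAND F = T
m5 = m2 NAND b = T NAND F = T
m11 = m1 NAND m3 = T NAND T = F
m12 = m3 NAND m5 = T NAND T = F
m13 = m4 NAND m12 = T NAND F = T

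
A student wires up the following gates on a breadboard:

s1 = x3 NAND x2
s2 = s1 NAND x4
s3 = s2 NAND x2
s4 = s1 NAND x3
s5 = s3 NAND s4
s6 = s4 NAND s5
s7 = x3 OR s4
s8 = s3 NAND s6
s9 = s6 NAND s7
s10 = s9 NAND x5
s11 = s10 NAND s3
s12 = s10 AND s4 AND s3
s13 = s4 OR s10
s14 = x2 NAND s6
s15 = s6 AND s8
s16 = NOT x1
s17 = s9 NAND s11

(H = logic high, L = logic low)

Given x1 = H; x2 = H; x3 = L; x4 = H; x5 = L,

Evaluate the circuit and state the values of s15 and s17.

s1 = x3 NAND x2 = L NAND H = H
s2 = s1 NAND x4 = H NAND H = L
s3 = s2 NAND x2 = L NAND H = H
s4 = s1 NAND x3 = H NAND L = H
s5 = s3 NAND s4 = H NAND H = L
s6 = s4 NAND s5 = H NAND L = H
s7 = x3 OR s4 = L OR H = H
s8 = s3 NAND s6 = H NAND H = L
s9 = s6 NAND s7 = H NAND H = L
s10 = s9 NAND x5 = L NAND L = H
s11 = s10 NAND s3 = H NAND H = L
s15 = s6 AND s8 = H AND L = L
s17 = s9 NAND s11 = L NAND L = H

s15 = L  s17 = H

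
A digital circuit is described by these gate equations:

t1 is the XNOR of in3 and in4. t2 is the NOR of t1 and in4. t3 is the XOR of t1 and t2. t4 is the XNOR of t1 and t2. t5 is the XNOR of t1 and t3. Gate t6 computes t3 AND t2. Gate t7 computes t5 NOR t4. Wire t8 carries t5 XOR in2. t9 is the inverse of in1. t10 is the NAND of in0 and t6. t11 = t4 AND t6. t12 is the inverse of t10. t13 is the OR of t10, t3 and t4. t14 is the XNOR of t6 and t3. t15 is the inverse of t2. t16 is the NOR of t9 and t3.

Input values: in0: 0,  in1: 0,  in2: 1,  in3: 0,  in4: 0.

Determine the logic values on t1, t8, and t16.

t1 = 1; t8 = 0; t16 = 0

t1 = in3 XNOR in4 = 0 XNOR 0 = 1
t2 = t1 NOR in4 = 1 NOR 0 = 0
t3 = t1 XOR t2 = 1 XOR 0 = 1
t5 = t1 XNOR t3 = 1 XNOR 1 = 1
t8 = t5 XOR in2 = 1 XOR 1 = 0
t9 = NOT in1 = NOT 0 = 1
t16 = t9 NOR t3 = 1 NOR 1 = 0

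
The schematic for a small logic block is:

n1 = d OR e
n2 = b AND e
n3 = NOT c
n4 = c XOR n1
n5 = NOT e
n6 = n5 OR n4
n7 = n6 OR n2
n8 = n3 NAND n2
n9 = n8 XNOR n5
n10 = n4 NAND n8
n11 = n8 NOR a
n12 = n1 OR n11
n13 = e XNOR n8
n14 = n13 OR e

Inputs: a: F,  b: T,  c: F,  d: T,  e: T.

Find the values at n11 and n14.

n2 = b AND e = T AND T = T
n3 = NOT c = NOT F = T
n8 = n3 NAND n2 = T NAND T = F
n11 = n8 NOR a = F NOR F = T
n13 = e XNOR n8 = T XNOR F = F
n14 = n13 OR e = F OR T = T

n11 = T; n14 = T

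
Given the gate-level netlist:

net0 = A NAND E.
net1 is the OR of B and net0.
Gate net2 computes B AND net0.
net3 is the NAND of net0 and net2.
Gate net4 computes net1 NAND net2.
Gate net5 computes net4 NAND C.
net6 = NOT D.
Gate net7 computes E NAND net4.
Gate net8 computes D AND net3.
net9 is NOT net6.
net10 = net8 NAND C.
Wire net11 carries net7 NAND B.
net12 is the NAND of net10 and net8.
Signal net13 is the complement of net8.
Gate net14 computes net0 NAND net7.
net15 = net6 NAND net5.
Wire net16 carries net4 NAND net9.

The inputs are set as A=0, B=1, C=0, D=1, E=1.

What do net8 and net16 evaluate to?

net8 = 0  net16 = 1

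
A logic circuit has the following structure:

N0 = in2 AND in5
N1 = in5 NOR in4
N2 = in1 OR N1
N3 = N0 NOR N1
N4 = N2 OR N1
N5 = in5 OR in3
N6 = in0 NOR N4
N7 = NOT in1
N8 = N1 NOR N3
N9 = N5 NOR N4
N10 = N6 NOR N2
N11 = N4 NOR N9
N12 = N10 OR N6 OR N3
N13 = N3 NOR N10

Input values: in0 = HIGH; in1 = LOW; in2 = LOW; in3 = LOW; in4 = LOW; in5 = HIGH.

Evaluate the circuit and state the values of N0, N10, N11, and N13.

N0 = LOW; N10 = HIGH; N11 = HIGH; N13 = LOW

N0 = in2 AND in5 = LOW AND HIGH = LOW
N1 = in5 NOR in4 = HIGH NOR LOW = LOW
N2 = in1 OR N1 = LOW OR LOW = LOW
N3 = N0 NOR N1 = LOW NOR LOW = HIGH
N4 = N2 OR N1 = LOW OR LOW = LOW
N5 = in5 OR in3 = HIGH OR LOW = HIGH
N6 = in0 NOR N4 = HIGH NOR LOW = LOW
N9 = N5 NOR N4 = HIGH NOR LOW = LOW
N10 = N6 NOR N2 = LOW NOR LOW = HIGH
N11 = N4 NOR N9 = LOW NOR LOW = HIGH
N13 = N3 NOR N10 = HIGH NOR HIGH = LOW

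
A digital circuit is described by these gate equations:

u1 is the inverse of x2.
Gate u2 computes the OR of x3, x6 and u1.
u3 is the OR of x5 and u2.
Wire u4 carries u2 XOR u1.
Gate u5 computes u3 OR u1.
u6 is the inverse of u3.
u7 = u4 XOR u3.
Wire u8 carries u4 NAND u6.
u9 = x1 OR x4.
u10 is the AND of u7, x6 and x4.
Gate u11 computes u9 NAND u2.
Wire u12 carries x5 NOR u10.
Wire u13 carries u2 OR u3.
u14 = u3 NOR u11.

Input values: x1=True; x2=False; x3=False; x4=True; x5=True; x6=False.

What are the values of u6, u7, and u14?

u6 = False  u7 = True  u14 = False

u1 = NOT x2 = NOT False = True
u2 = x3 OR x6 OR u1 = False OR False OR True = True
u3 = x5 OR u2 = True OR True = True
u4 = u2 XOR u1 = True XOR True = False
u6 = NOT u3 = NOT True = False
u7 = u4 XOR u3 = False XOR True = True
u9 = x1 OR x4 = True OR True = True
u11 = u9 NAND u2 = True NAND True = False
u14 = u3 NOR u11 = True NOR False = False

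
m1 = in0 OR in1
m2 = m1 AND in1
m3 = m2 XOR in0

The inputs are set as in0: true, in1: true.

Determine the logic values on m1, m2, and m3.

m1 = true, m2 = true, m3 = false

m1 = in0 OR in1 = true OR true = true
m2 = m1 AND in1 = true AND true = true
m3 = m2 XOR in0 = true XOR true = false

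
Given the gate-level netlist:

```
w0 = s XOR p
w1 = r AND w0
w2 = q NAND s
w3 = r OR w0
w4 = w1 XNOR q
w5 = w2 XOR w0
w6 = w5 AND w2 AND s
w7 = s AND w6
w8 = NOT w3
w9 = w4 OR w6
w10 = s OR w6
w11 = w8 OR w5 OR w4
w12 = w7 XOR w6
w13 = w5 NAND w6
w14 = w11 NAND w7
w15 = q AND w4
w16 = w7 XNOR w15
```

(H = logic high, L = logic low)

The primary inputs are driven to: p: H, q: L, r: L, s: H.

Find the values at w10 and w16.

w10 = H, w16 = L

w0 = s XOR p = H XOR H = L
w1 = r AND w0 = L AND L = L
w2 = q NAND s = L NAND H = H
w4 = w1 XNOR q = L XNOR L = H
w5 = w2 XOR w0 = H XOR L = H
w6 = w5 AND w2 AND s = H AND H AND H = H
w7 = s AND w6 = H AND H = H
w10 = s OR w6 = H OR H = H
w15 = q AND w4 = L AND H = L
w16 = w7 XNOR w15 = H XNOR L = L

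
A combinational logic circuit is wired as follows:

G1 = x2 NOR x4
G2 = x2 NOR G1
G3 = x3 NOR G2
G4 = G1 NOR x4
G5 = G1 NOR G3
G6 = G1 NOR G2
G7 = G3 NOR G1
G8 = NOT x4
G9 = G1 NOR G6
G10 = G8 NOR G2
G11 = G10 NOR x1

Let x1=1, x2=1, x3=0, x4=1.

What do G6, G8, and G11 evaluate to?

G6 = 1; G8 = 0; G11 = 0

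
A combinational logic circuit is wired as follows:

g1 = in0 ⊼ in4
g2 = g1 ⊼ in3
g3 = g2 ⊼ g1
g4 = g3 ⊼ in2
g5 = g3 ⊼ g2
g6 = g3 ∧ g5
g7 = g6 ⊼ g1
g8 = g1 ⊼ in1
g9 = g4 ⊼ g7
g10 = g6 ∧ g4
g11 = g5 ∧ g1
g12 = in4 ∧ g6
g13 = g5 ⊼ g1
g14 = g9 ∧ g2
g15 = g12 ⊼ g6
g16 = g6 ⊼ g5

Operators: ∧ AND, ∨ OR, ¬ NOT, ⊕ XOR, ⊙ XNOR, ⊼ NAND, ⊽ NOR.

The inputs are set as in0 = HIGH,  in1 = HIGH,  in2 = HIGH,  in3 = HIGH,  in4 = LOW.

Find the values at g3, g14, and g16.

g1 = in0 NAND in4 = HIGH NAND LOW = HIGH
g2 = g1 NAND in3 = HIGH NAND HIGH = LOW
g3 = g2 NAND g1 = LOW NAND HIGH = HIGH
g4 = g3 NAND in2 = HIGH NAND HIGH = LOW
g5 = g3 NAND g2 = HIGH NAND LOW = HIGH
g6 = g3 AND g5 = HIGH AND HIGH = HIGH
g7 = g6 NAND g1 = HIGH NAND HIGH = LOW
g9 = g4 NAND g7 = LOW NAND LOW = HIGH
g14 = g9 AND g2 = HIGH AND LOW = LOW
g16 = g6 NAND g5 = HIGH NAND HIGH = LOW

g3 = HIGH, g14 = LOW, g16 = LOW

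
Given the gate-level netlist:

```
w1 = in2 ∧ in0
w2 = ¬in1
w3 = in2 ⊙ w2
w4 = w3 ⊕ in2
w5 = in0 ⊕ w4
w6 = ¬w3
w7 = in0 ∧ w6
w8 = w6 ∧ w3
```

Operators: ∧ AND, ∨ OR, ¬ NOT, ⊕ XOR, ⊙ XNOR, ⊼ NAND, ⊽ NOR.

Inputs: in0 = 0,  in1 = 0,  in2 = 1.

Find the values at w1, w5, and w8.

w1 = 0, w5 = 0, w8 = 0

w1 = in2 AND in0 = 1 AND 0 = 0
w2 = NOT in1 = NOT 0 = 1
w3 = in2 XNOR w2 = 1 XNOR 1 = 1
w4 = w3 XOR in2 = 1 XOR 1 = 0
w5 = in0 XOR w4 = 0 XOR 0 = 0
w6 = NOT w3 = NOT 1 = 0
w8 = w6 AND w3 = 0 AND 1 = 0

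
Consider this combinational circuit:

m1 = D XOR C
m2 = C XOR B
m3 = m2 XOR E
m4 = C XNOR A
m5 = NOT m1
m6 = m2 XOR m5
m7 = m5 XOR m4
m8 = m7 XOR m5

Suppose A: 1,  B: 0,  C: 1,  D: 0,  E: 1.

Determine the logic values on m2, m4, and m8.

m1 = D XOR C = 0 XOR 1 = 1
m2 = C XOR B = 1 XOR 0 = 1
m4 = C XNOR A = 1 XNOR 1 = 1
m5 = NOT m1 = NOT 1 = 0
m7 = m5 XOR m4 = 0 XOR 1 = 1
m8 = m7 XOR m5 = 1 XOR 0 = 1

m2 = 1, m4 = 1, m8 = 1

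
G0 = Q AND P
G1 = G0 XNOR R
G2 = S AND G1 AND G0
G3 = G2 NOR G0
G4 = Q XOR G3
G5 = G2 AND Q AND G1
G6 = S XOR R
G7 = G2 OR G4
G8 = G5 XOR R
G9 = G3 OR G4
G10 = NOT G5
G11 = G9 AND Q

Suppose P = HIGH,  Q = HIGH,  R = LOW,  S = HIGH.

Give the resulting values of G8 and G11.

G8 = LOW; G11 = HIGH

G0 = Q AND P = HIGH AND HIGH = HIGH
G1 = G0 XNOR R = HIGH XNOR LOW = LOW
G2 = S AND G1 AND G0 = HIGH AND LOW AND HIGH = LOW
G3 = G2 NOR G0 = LOW NOR HIGH = LOW
G4 = Q XOR G3 = HIGH XOR LOW = HIGH
G5 = G2 AND Q AND G1 = LOW AND HIGH AND LOW = LOW
G8 = G5 XOR R = LOW XOR LOW = LOW
G9 = G3 OR G4 = LOW OR HIGH = HIGH
G11 = G9 AND Q = HIGH AND HIGH = HIGH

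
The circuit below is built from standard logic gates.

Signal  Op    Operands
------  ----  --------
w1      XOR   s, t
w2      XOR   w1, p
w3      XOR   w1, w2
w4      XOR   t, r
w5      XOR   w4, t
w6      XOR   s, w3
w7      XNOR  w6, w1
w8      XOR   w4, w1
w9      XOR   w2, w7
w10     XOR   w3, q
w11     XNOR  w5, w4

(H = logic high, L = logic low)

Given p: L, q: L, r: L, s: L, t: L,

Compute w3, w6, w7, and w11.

w3 = L, w6 = L, w7 = H, w11 = H

w1 = s XOR t = L XOR L = L
w2 = w1 XOR p = L XOR L = L
w3 = w1 XOR w2 = L XOR L = L
w4 = t XOR r = L XOR L = L
w5 = w4 XOR t = L XOR L = L
w6 = s XOR w3 = L XOR L = L
w7 = w6 XNOR w1 = L XNOR L = H
w11 = w5 XNOR w4 = L XNOR L = H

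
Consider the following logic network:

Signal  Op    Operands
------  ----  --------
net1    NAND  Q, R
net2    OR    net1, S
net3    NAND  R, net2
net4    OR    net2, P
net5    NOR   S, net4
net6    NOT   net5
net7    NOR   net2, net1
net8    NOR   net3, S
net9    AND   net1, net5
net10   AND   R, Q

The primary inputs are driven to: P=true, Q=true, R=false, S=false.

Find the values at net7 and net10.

net1 = Q NAND R = true NAND false = true
net2 = net1 OR S = true OR false = true
net7 = net2 NOR net1 = true NOR true = false
net10 = R AND Q = false AND true = false

net7 = false, net10 = false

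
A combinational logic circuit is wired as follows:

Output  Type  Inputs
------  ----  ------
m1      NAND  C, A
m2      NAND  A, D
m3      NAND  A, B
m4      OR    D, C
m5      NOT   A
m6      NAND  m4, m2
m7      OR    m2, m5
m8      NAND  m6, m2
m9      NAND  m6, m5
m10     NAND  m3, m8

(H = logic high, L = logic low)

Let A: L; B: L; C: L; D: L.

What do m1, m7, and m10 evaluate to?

m1 = H, m7 = H, m10 = H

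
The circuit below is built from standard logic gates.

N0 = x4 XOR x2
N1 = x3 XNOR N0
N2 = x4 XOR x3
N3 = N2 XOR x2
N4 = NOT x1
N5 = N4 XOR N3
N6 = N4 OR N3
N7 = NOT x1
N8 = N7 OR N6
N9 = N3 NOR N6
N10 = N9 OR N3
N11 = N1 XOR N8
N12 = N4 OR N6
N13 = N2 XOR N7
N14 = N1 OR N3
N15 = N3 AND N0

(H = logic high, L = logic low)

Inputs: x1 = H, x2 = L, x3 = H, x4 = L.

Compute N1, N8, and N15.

N1 = L, N8 = H, N15 = L

N0 = x4 XOR x2 = L XOR L = L
N1 = x3 XNOR N0 = H XNOR L = L
N2 = x4 XOR x3 = L XOR H = H
N3 = N2 XOR x2 = H XOR L = H
N4 = NOT x1 = NOT H = L
N6 = N4 OR N3 = L OR H = H
N7 = NOT x1 = NOT H = L
N8 = N7 OR N6 = L OR H = H
N15 = N3 AND N0 = H AND L = L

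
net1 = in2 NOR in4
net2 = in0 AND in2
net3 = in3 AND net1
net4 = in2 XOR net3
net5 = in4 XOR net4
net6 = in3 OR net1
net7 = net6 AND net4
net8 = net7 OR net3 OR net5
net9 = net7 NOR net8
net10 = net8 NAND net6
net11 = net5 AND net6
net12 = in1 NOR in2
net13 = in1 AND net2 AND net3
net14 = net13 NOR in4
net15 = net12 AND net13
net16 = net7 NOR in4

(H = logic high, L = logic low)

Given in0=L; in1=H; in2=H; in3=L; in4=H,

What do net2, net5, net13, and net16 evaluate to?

net1 = in2 NOR in4 = H NOR H = L
net2 = in0 AND in2 = L AND H = L
net3 = in3 AND net1 = L AND L = L
net4 = in2 XOR net3 = H XOR L = H
net5 = in4 XOR net4 = H XOR H = L
net6 = in3 OR net1 = L OR L = L
net7 = net6 AND net4 = L AND H = L
net13 = in1 AND net2 AND net3 = H AND L AND L = L
net16 = net7 NOR in4 = L NOR H = L

net2 = L, net5 = L, net13 = L, net16 = L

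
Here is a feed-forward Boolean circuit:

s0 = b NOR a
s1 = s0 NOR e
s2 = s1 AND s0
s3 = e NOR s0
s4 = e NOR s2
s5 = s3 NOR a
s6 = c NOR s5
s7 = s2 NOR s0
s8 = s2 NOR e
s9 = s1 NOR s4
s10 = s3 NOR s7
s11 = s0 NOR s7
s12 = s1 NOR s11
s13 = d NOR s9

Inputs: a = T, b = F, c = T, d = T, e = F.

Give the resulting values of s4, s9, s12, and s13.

s0 = b NOR a = F NOR T = F
s1 = s0 NOR e = F NOR F = T
s2 = s1 AND s0 = T AND F = F
s4 = e NOR s2 = F NOR F = T
s7 = s2 NOR s0 = F NOR F = T
s9 = s1 NOR s4 = T NOR T = F
s11 = s0 NOR s7 = F NOR T = F
s12 = s1 NOR s11 = T NOR F = F
s13 = d NOR s9 = T NOR F = F

s4 = T  s9 = F  s12 = F  s13 = F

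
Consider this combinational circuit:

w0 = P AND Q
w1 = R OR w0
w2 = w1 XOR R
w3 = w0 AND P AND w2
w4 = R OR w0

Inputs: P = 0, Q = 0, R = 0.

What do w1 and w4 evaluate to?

w0 = P AND Q = 0 AND 0 = 0
w1 = R OR w0 = 0 OR 0 = 0
w4 = R OR w0 = 0 OR 0 = 0

w1 = 0, w4 = 0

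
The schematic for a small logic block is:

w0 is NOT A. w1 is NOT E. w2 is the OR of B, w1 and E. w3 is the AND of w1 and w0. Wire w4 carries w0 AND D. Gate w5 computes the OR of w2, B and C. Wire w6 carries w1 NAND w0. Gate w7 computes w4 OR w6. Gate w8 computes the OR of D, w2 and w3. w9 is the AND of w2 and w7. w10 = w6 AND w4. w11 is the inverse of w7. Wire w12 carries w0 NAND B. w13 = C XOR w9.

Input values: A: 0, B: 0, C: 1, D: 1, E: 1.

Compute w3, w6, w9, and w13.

w3 = 0; w6 = 1; w9 = 1; w13 = 0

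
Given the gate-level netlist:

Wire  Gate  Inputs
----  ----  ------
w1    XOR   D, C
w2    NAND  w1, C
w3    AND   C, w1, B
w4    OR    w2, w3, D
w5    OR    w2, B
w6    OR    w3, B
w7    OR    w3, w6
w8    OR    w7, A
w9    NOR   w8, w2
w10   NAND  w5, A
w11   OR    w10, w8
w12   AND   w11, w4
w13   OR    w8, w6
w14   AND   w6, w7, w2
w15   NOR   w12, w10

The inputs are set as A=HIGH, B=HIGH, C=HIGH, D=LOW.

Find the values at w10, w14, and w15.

w10 = LOW, w14 = LOW, w15 = LOW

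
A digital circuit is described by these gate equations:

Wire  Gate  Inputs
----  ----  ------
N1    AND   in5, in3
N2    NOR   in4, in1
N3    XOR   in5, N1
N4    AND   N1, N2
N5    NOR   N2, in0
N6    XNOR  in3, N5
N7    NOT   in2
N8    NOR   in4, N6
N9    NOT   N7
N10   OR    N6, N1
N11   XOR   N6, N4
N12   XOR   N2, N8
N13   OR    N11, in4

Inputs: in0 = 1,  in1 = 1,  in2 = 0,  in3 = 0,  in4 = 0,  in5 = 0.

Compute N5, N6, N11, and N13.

N5 = 0, N6 = 1, N11 = 1, N13 = 1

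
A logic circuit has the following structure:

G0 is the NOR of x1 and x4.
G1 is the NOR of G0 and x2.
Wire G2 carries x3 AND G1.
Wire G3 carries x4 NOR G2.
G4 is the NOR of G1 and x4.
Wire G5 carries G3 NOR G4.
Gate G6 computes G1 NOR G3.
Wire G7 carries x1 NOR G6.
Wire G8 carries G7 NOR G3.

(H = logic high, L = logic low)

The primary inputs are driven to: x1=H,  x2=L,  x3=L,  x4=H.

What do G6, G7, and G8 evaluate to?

G0 = x1 NOR x4 = H NOR H = L
G1 = G0 NOR x2 = L NOR L = H
G2 = x3 AND G1 = L AND H = L
G3 = x4 NOR G2 = H NOR L = L
G6 = G1 NOR G3 = H NOR L = L
G7 = x1 NOR G6 = H NOR L = L
G8 = G7 NOR G3 = L NOR L = H

G6 = L; G7 = L; G8 = H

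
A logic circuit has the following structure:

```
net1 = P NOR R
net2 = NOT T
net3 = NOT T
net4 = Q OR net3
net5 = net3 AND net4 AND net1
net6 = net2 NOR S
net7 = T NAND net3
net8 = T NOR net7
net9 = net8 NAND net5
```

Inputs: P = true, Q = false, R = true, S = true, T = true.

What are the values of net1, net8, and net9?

net1 = P NOR R = true NOR true = false
net3 = NOT T = NOT true = false
net4 = Q OR net3 = false OR false = false
net5 = net3 AND net4 AND net1 = false AND false AND false = false
net7 = T NAND net3 = true NAND false = true
net8 = T NOR net7 = true NOR true = false
net9 = net8 NAND net5 = false NAND false = true

net1 = false  net8 = false  net9 = true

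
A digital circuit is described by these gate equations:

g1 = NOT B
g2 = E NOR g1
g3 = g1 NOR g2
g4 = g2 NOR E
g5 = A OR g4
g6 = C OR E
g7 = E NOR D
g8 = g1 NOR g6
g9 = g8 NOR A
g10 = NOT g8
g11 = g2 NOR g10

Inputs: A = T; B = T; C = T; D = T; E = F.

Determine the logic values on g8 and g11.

g8 = F, g11 = F

g1 = NOT B = NOT T = F
g2 = E NOR g1 = F NOR F = T
g6 = C OR E = T OR F = T
g8 = g1 NOR g6 = F NOR T = F
g10 = NOT g8 = NOT F = T
g11 = g2 NOR g10 = T NOR T = F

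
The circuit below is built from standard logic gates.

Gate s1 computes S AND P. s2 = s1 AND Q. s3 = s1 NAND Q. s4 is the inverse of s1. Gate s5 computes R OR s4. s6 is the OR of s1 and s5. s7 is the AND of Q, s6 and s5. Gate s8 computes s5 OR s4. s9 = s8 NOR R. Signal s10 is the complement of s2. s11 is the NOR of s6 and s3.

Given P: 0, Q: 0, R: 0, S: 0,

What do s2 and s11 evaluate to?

s1 = S AND P = 0 AND 0 = 0
s2 = s1 AND Q = 0 AND 0 = 0
s3 = s1 NAND Q = 0 NAND 0 = 1
s4 = NOT s1 = NOT 0 = 1
s5 = R OR s4 = 0 OR 1 = 1
s6 = s1 OR s5 = 0 OR 1 = 1
s11 = s6 NOR s3 = 1 NOR 1 = 0

s2 = 0; s11 = 0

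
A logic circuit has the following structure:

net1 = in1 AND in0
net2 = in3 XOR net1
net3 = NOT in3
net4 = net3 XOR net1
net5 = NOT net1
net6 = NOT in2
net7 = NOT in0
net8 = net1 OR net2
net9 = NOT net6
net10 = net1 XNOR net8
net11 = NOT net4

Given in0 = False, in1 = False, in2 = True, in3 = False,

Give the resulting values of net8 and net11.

net8 = False, net11 = False

net1 = in1 AND in0 = False AND False = False
net2 = in3 XOR net1 = False XOR False = False
net3 = NOT in3 = NOT False = True
net4 = net3 XOR net1 = True XOR False = True
net8 = net1 OR net2 = False OR False = False
net11 = NOT net4 = NOT True = False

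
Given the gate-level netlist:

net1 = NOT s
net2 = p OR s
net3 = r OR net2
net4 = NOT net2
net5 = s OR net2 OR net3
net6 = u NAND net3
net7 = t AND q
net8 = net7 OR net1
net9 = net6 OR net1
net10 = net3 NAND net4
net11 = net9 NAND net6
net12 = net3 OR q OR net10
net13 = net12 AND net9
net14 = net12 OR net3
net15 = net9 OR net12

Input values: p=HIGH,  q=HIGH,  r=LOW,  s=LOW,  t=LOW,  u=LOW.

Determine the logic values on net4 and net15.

net4 = LOW; net15 = HIGH

net1 = NOT s = NOT LOW = HIGH
net2 = p OR s = HIGH OR LOW = HIGH
net3 = r OR net2 = LOW OR HIGH = HIGH
net4 = NOT net2 = NOT HIGH = LOW
net6 = u NAND net3 = LOW NAND HIGH = HIGH
net9 = net6 OR net1 = HIGH OR HIGH = HIGH
net10 = net3 NAND net4 = HIGH NAND LOW = HIGH
net12 = net3 OR q OR net10 = HIGH OR HIGH OR HIGH = HIGH
net15 = net9 OR net12 = HIGH OR HIGH = HIGH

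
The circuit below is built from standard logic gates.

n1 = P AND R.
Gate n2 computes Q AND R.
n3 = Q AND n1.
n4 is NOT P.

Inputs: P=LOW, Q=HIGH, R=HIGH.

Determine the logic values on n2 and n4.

n2 = HIGH, n4 = HIGH

n2 = Q AND R = HIGH AND HIGH = HIGH
n4 = NOT P = NOT LOW = HIGH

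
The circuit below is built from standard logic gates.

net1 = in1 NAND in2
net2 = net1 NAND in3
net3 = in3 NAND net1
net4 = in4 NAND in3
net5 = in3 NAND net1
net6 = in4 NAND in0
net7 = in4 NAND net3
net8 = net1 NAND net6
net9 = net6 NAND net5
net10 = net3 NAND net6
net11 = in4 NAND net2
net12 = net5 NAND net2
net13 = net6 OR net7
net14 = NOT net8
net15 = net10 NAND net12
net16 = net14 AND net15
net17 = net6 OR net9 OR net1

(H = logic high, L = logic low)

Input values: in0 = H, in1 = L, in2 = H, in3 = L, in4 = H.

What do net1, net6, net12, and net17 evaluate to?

net1 = H, net6 = L, net12 = L, net17 = H

net1 = in1 NAND in2 = L NAND H = H
net2 = net1 NAND in3 = H NAND L = H
net5 = in3 NAND net1 = L NAND H = H
net6 = in4 NAND in0 = H NAND H = L
net9 = net6 NAND net5 = L NAND H = H
net12 = net5 NAND net2 = H NAND H = L
net17 = net6 OR net9 OR net1 = L OR H OR H = H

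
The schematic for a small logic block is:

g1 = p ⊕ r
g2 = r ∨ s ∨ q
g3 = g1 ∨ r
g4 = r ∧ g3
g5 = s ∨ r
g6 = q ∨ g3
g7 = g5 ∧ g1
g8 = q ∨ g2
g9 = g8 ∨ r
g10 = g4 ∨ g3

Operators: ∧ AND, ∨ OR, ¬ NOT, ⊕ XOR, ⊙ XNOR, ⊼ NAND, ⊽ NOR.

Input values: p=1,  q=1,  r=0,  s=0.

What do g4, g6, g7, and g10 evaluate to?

g4 = 0  g6 = 1  g7 = 0  g10 = 1

g1 = p XOR r = 1 XOR 0 = 1
g3 = g1 OR r = 1 OR 0 = 1
g4 = r AND g3 = 0 AND 1 = 0
g5 = s OR r = 0 OR 0 = 0
g6 = q OR g3 = 1 OR 1 = 1
g7 = g5 AND g1 = 0 AND 1 = 0
g10 = g4 OR g3 = 0 OR 1 = 1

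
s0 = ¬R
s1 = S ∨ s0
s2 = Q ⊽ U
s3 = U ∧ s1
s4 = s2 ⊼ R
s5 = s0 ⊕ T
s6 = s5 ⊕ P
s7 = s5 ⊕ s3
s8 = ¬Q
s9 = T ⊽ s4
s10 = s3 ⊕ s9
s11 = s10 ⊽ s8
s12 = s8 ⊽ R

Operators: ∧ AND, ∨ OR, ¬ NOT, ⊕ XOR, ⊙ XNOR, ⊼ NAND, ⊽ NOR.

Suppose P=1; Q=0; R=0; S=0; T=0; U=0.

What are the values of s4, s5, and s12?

s4 = 1, s5 = 1, s12 = 0

s0 = NOT R = NOT 0 = 1
s2 = Q NOR U = 0 NOR 0 = 1
s4 = s2 NAND R = 1 NAND 0 = 1
s5 = s0 XOR T = 1 XOR 0 = 1
s8 = NOT Q = NOT 0 = 1
s12 = s8 NOR R = 1 NOR 0 = 0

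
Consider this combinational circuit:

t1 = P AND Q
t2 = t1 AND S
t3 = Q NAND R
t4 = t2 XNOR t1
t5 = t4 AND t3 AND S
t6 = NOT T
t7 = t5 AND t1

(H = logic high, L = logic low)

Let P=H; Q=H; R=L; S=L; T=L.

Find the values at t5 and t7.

t5 = L  t7 = L

t1 = P AND Q = H AND H = H
t2 = t1 AND S = H AND L = L
t3 = Q NAND R = H NAND L = H
t4 = t2 XNOR t1 = L XNOR H = L
t5 = t4 AND t3 AND S = L AND H AND L = L
t7 = t5 AND t1 = L AND H = L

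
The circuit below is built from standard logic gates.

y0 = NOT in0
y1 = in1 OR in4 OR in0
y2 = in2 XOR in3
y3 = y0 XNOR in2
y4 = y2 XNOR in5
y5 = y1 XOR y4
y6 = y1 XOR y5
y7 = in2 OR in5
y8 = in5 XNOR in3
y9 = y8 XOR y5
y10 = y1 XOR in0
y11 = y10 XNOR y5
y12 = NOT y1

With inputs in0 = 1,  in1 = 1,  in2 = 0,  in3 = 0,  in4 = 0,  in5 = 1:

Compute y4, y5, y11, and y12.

y1 = in1 OR in4 OR in0 = 1 OR 0 OR 1 = 1
y2 = in2 XOR in3 = 0 XOR 0 = 0
y4 = y2 XNOR in5 = 0 XNOR 1 = 0
y5 = y1 XOR y4 = 1 XOR 0 = 1
y10 = y1 XOR in0 = 1 XOR 1 = 0
y11 = y10 XNOR y5 = 0 XNOR 1 = 0
y12 = NOT y1 = NOT 1 = 0

y4 = 0; y5 = 1; y11 = 0; y12 = 0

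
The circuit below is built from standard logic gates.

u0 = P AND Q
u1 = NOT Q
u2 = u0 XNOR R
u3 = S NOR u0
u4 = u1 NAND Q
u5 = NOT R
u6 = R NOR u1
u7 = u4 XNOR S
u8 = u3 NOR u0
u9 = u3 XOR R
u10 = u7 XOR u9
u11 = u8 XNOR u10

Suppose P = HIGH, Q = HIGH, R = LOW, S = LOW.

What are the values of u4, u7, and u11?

u0 = P AND Q = HIGH AND HIGH = HIGH
u1 = NOT Q = NOT HIGH = LOW
u3 = S NOR u0 = LOW NOR HIGH = LOW
u4 = u1 NAND Q = LOW NAND HIGH = HIGH
u7 = u4 XNOR S = HIGH XNOR LOW = LOW
u8 = u3 NOR u0 = LOW NOR HIGH = LOW
u9 = u3 XOR R = LOW XOR LOW = LOW
u10 = u7 XOR u9 = LOW XOR LOW = LOW
u11 = u8 XNOR u10 = LOW XNOR LOW = HIGH

u4 = HIGH; u7 = LOW; u11 = HIGH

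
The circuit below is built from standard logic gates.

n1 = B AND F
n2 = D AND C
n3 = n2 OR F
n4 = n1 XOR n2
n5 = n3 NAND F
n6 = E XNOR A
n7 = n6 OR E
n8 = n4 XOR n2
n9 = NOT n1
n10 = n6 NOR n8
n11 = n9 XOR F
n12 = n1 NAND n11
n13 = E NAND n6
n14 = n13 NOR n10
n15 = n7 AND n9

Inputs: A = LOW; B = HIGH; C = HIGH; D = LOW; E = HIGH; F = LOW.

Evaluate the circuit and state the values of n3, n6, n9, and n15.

n1 = B AND F = HIGH AND LOW = LOW
n2 = D AND C = LOW AND HIGH = LOW
n3 = n2 OR F = LOW OR LOW = LOW
n6 = E XNOR A = HIGH XNOR LOW = LOW
n7 = n6 OR E = LOW OR HIGH = HIGH
n9 = NOT n1 = NOT LOW = HIGH
n15 = n7 AND n9 = HIGH AND HIGH = HIGH

n3 = LOW; n6 = LOW; n9 = HIGH; n15 = HIGH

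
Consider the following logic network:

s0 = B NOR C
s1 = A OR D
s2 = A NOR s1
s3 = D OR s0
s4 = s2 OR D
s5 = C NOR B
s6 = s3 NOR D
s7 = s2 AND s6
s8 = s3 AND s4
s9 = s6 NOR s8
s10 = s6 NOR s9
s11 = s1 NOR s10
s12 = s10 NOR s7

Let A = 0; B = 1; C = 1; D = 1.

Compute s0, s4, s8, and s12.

s0 = 0, s4 = 1, s8 = 1, s12 = 0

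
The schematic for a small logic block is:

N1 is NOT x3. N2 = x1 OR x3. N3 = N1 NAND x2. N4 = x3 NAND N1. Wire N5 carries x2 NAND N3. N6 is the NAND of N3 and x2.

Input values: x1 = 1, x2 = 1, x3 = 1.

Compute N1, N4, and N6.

N1 = 0, N4 = 1, N6 = 0

N1 = NOT x3 = NOT 1 = 0
N3 = N1 NAND x2 = 0 NAND 1 = 1
N4 = x3 NAND N1 = 1 NAND 0 = 1
N6 = N3 NAND x2 = 1 NAND 1 = 0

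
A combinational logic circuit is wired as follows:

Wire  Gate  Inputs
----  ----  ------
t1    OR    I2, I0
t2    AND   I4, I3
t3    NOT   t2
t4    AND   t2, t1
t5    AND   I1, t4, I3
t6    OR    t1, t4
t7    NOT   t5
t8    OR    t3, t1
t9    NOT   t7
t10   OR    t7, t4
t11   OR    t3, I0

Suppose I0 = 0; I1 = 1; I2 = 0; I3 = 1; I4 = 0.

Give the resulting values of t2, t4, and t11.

t2 = 0  t4 = 0  t11 = 1

t1 = I2 OR I0 = 0 OR 0 = 0
t2 = I4 AND I3 = 0 AND 1 = 0
t3 = NOT t2 = NOT 0 = 1
t4 = t2 AND t1 = 0 AND 0 = 0
t11 = t3 OR I0 = 1 OR 0 = 1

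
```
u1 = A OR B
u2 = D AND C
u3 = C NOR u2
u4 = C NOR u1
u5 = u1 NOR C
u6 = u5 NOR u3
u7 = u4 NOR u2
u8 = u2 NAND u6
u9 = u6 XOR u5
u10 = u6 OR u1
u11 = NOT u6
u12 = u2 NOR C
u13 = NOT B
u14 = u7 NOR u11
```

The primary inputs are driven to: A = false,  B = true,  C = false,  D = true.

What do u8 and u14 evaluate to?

u8 = true, u14 = false

u1 = A OR B = false OR true = true
u2 = D AND C = true AND false = false
u3 = C NOR u2 = false NOR false = true
u4 = C NOR u1 = false NOR true = false
u5 = u1 NOR C = true NOR false = false
u6 = u5 NOR u3 = false NOR true = false
u7 = u4 NOR u2 = false NOR false = true
u8 = u2 NAND u6 = false NAND false = true
u11 = NOT u6 = NOT false = true
u14 = u7 NOR u11 = true NOR true = false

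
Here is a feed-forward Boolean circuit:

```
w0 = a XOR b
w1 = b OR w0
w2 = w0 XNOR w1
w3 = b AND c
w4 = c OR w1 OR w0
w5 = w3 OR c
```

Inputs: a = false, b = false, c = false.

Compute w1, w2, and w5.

w1 = false, w2 = true, w5 = false

w0 = a XOR b = false XOR false = false
w1 = b OR w0 = false OR false = false
w2 = w0 XNOR w1 = false XNOR false = true
w3 = b AND c = false AND false = false
w5 = w3 OR c = false OR false = false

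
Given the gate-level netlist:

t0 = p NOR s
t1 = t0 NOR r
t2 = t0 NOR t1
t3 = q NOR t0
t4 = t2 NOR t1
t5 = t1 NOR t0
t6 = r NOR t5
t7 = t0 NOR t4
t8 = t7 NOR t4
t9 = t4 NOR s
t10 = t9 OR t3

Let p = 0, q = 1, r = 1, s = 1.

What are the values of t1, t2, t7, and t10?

t0 = p NOR s = 0 NOR 1 = 0
t1 = t0 NOR r = 0 NOR 1 = 0
t2 = t0 NOR t1 = 0 NOR 0 = 1
t3 = q NOR t0 = 1 NOR 0 = 0
t4 = t2 NOR t1 = 1 NOR 0 = 0
t7 = t0 NOR t4 = 0 NOR 0 = 1
t9 = t4 NOR s = 0 NOR 1 = 0
t10 = t9 OR t3 = 0 OR 0 = 0

t1 = 0; t2 = 1; t7 = 1; t10 = 0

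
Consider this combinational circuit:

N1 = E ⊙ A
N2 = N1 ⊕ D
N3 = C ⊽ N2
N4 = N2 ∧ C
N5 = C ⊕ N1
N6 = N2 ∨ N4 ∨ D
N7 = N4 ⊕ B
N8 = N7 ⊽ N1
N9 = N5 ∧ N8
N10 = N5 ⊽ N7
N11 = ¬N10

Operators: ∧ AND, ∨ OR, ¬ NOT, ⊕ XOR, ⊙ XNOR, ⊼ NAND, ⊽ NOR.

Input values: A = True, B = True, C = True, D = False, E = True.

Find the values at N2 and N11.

N2 = True, N11 = False

N1 = E XNOR A = True XNOR True = True
N2 = N1 XOR D = True XOR False = True
N4 = N2 AND C = True AND True = True
N5 = C XOR N1 = True XOR True = False
N7 = N4 XOR B = True XOR True = False
N10 = N5 NOR N7 = False NOR False = True
N11 = NOT N10 = NOT True = False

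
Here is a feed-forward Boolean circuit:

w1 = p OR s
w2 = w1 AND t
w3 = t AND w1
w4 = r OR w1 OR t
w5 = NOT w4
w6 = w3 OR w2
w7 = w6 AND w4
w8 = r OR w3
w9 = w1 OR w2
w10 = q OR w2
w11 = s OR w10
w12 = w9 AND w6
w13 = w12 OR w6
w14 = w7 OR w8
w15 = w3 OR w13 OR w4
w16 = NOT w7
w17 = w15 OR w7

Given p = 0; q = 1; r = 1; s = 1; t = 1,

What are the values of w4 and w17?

w4 = 1, w17 = 1

w1 = p OR s = 0 OR 1 = 1
w2 = w1 AND t = 1 AND 1 = 1
w3 = t AND w1 = 1 AND 1 = 1
w4 = r OR w1 OR t = 1 OR 1 OR 1 = 1
w6 = w3 OR w2 = 1 OR 1 = 1
w7 = w6 AND w4 = 1 AND 1 = 1
w9 = w1 OR w2 = 1 OR 1 = 1
w12 = w9 AND w6 = 1 AND 1 = 1
w13 = w12 OR w6 = 1 OR 1 = 1
w15 = w3 OR w13 OR w4 = 1 OR 1 OR 1 = 1
w17 = w15 OR w7 = 1 OR 1 = 1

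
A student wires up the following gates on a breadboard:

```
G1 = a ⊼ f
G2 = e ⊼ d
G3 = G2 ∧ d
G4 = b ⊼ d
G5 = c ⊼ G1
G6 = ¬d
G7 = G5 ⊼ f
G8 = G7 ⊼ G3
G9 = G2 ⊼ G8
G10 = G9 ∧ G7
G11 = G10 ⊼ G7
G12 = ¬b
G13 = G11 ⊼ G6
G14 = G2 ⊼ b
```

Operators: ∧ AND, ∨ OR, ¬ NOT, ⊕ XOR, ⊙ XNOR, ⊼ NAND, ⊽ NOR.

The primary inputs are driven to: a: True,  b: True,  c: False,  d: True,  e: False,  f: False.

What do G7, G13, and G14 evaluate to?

G7 = True; G13 = True; G14 = False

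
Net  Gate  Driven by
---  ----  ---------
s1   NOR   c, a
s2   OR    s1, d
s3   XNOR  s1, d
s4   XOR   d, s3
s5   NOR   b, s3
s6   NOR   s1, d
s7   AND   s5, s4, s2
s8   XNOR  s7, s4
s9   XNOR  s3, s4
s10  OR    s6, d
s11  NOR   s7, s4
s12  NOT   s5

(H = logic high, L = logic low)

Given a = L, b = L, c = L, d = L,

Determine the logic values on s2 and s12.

s2 = H, s12 = L

s1 = c NOR a = L NOR L = H
s2 = s1 OR d = H OR L = H
s3 = s1 XNOR d = H XNOR L = L
s5 = b NOR s3 = L NOR L = H
s12 = NOT s5 = NOT H = L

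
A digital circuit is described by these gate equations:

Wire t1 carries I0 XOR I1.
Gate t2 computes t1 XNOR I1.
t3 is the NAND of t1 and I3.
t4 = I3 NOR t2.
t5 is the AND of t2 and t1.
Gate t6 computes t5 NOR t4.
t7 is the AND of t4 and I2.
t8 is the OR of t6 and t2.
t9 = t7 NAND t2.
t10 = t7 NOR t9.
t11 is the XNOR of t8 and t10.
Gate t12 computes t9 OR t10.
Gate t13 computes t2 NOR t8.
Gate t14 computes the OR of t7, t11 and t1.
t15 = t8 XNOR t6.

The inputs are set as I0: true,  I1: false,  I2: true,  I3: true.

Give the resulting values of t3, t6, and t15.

t3 = false, t6 = true, t15 = true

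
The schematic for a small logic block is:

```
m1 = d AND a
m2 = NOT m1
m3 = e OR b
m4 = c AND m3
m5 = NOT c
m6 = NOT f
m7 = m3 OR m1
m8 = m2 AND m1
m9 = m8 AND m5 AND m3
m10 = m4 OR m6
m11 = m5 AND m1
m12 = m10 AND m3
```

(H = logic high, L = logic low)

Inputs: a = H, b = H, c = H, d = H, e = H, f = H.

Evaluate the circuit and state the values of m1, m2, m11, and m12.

m1 = H, m2 = L, m11 = L, m12 = H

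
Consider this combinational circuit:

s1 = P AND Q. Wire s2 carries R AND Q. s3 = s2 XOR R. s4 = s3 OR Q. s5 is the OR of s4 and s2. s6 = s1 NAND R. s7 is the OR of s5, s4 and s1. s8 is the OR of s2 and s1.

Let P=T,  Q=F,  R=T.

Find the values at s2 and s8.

s2 = F; s8 = F

s1 = P AND Q = T AND F = F
s2 = R AND Q = T AND F = F
s8 = s2 OR s1 = F OR F = F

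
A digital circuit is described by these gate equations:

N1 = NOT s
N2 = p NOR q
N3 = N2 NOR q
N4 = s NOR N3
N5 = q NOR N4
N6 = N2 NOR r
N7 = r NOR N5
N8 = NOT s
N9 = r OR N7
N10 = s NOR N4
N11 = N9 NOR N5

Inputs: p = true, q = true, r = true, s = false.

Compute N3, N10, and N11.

N2 = p NOR q = true NOR true = false
N3 = N2 NOR q = false NOR true = false
N4 = s NOR N3 = false NOR false = true
N5 = q NOR N4 = true NOR true = false
N7 = r NOR N5 = true NOR false = false
N9 = r OR N7 = true OR false = true
N10 = s NOR N4 = false NOR true = false
N11 = N9 NOR N5 = true NOR false = false

N3 = false, N10 = false, N11 = false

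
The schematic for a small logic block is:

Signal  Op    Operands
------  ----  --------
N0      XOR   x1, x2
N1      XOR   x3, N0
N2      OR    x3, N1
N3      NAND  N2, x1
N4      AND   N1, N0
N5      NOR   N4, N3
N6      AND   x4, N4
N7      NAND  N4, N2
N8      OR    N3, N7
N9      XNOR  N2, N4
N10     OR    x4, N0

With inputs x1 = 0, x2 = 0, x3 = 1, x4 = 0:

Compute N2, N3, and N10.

N2 = 1; N3 = 1; N10 = 0

N0 = x1 XOR x2 = 0 XOR 0 = 0
N1 = x3 XOR N0 = 1 XOR 0 = 1
N2 = x3 OR N1 = 1 OR 1 = 1
N3 = N2 NAND x1 = 1 NAND 0 = 1
N10 = x4 OR N0 = 0 OR 0 = 0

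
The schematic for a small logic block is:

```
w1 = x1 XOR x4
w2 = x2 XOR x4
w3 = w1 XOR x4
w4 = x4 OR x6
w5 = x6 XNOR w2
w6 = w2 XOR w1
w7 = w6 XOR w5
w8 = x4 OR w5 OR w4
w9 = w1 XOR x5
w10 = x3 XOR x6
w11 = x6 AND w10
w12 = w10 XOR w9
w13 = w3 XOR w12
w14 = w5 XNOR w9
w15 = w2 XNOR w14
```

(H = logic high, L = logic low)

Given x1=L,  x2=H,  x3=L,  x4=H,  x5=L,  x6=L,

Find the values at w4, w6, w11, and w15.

w4 = H, w6 = H, w11 = L, w15 = L

w1 = x1 XOR x4 = L XOR H = H
w2 = x2 XOR x4 = H XOR H = L
w4 = x4 OR x6 = H OR L = H
w5 = x6 XNOR w2 = L XNOR L = H
w6 = w2 XOR w1 = L XOR H = H
w9 = w1 XOR x5 = H XOR L = H
w10 = x3 XOR x6 = L XOR L = L
w11 = x6 AND w10 = L AND L = L
w14 = w5 XNOR w9 = H XNOR H = H
w15 = w2 XNOR w14 = L XNOR H = L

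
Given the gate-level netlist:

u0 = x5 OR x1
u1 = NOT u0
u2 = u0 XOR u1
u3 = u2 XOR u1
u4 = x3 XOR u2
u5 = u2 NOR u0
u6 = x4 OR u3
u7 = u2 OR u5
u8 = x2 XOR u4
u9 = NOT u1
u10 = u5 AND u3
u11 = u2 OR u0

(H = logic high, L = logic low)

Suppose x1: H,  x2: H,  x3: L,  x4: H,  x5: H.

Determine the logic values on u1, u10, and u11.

u1 = L, u10 = L, u11 = H

u0 = x5 OR x1 = H OR H = H
u1 = NOT u0 = NOT H = L
u2 = u0 XOR u1 = H XOR L = H
u3 = u2 XOR u1 = H XOR L = H
u5 = u2 NOR u0 = H NOR H = L
u10 = u5 AND u3 = L AND H = L
u11 = u2 OR u0 = H OR H = H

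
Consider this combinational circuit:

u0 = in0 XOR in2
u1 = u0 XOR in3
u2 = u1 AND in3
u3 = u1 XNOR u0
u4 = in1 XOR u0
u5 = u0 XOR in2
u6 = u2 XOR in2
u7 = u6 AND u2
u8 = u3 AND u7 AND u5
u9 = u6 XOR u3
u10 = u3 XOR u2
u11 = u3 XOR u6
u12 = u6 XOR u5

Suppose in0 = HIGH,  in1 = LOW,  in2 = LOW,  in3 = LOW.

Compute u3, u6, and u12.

u0 = in0 XOR in2 = HIGH XOR LOW = HIGH
u1 = u0 XOR in3 = HIGH XOR LOW = HIGH
u2 = u1 AND in3 = HIGH AND LOW = LOW
u3 = u1 XNOR u0 = HIGH XNOR HIGH = HIGH
u5 = u0 XOR in2 = HIGH XOR LOW = HIGH
u6 = u2 XOR in2 = LOW XOR LOW = LOW
u12 = u6 XOR u5 = LOW XOR HIGH = HIGH

u3 = HIGH, u6 = LOW, u12 = HIGH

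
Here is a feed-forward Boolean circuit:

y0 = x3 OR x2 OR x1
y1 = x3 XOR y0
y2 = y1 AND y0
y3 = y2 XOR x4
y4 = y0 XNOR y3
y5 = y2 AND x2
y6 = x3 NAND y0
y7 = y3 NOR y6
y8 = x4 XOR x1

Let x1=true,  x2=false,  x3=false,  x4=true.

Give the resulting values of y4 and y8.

y4 = false  y8 = false

y0 = x3 OR x2 OR x1 = false OR false OR true = true
y1 = x3 XOR y0 = false XOR true = true
y2 = y1 AND y0 = true AND true = true
y3 = y2 XOR x4 = true XOR true = false
y4 = y0 XNOR y3 = true XNOR false = false
y8 = x4 XOR x1 = true XOR true = false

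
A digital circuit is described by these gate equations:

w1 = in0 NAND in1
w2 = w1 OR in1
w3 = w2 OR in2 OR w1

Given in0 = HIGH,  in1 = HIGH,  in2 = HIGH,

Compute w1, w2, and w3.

w1 = LOW  w2 = HIGH  w3 = HIGH

w1 = in0 NAND in1 = HIGH NAND HIGH = LOW
w2 = w1 OR in1 = LOW OR HIGH = HIGH
w3 = w2 OR in2 OR w1 = HIGH OR HIGH OR LOW = HIGH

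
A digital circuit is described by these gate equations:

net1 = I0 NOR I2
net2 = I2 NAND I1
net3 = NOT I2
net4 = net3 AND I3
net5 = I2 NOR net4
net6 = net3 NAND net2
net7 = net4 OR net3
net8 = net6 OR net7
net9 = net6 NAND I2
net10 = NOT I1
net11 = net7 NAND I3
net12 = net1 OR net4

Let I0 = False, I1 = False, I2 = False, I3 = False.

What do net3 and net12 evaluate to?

net3 = True, net12 = True

net1 = I0 NOR I2 = False NOR False = True
net3 = NOT I2 = NOT False = True
net4 = net3 AND I3 = True AND False = False
net12 = net1 OR net4 = True OR False = True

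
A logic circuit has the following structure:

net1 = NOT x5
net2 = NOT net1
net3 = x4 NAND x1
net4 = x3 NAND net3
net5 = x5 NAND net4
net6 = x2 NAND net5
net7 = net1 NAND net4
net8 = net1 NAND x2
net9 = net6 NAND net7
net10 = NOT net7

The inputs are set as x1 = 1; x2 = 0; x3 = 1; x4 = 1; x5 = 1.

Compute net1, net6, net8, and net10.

net1 = 0; net6 = 1; net8 = 1; net10 = 0

net1 = NOT x5 = NOT 1 = 0
net3 = x4 NAND x1 = 1 NAND 1 = 0
net4 = x3 NAND net3 = 1 NAND 0 = 1
net5 = x5 NAND net4 = 1 NAND 1 = 0
net6 = x2 NAND net5 = 0 NAND 0 = 1
net7 = net1 NAND net4 = 0 NAND 1 = 1
net8 = net1 NAND x2 = 0 NAND 0 = 1
net10 = NOT net7 = NOT 1 = 0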